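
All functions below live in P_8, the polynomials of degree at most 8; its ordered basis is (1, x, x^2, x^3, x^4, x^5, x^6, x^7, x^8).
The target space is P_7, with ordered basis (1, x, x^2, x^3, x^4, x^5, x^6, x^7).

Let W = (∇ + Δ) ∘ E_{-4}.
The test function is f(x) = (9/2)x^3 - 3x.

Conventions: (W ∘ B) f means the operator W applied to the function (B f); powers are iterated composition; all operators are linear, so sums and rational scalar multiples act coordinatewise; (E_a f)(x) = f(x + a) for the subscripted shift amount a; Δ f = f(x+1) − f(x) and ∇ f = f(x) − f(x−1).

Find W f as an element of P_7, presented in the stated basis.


g(x) = 27x^2 - 216x + 435

E_{-4} f = (9/2)x^3 - 54x^2 + 213x - 276
∇ E_{-4} f = (27/2)x^2 - (243/2)x + 543/2
Δ E_{-4} f = (27/2)x^2 - (189/2)x + 327/2
(∇ + Δ) E_{-4} f = 27x^2 - 216x + 435


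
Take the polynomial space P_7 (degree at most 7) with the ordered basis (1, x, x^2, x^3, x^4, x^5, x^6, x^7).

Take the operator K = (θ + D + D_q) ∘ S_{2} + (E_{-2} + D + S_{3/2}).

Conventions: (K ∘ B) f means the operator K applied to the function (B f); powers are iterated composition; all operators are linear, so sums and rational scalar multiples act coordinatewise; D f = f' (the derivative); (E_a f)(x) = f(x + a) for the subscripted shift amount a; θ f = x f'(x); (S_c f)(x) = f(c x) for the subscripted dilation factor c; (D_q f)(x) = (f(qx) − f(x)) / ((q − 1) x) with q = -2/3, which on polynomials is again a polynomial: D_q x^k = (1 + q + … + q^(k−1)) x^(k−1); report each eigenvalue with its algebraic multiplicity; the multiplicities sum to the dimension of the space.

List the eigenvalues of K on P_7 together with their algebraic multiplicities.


λ = 2 (multiplicity 1), λ = 9/2 (multiplicity 1), λ = 45/4 (multiplicity 1), λ = 227/8 (multiplicity 1), λ = 1121/16 (multiplicity 1), λ = 5395/32 (multiplicity 1), λ = 25369/64 (multiplicity 1), λ = 117003/128 (multiplicity 1)

image of 1: 2
image of x: (9/2)x + 3
image of x^2: (45/4)x^2 + (22/3)x + 4
image of x^3: (227/8)x^3 + (245/9)x^2 + 12x - 8
image of x^4: (1121/16)x^4 + (1828/27)x^3 + 24x^2 - 32x + 16
image of x^5: (5395/32)x^5 + (14315/81)x^4 + 40x^3 - 80x^2 + 80x - 32
image of x^6: (25369/64)x^6 + (100366/243)x^5 + 60x^4 - 160x^3 + 240x^2 - 192x + 64
image of x^7: (117003/128)x^7 + (707345/729)x^6 + 84x^5 - 280x^4 + 560x^3 - 672x^2 + 448x - 128
the matrix is upper triangular; its diagonal is (2, 9/2, 45/4, 227/8, 1121/16, 5395/32, 25369/64, 117003/128)
for a triangular matrix the eigenvalues are the diagonal entries, with algebraic multiplicity their repetition count


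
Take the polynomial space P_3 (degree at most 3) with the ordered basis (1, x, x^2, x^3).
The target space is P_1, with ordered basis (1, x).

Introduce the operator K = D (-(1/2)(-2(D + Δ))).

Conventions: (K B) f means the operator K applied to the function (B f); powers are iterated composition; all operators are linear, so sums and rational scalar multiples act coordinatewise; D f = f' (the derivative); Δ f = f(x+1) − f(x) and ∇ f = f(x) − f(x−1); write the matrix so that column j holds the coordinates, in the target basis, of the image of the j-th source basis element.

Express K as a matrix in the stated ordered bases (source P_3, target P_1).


image of 1: 0
image of x: 0
image of x^2: 4
image of x^3: 12x + 3
each image's coordinates form column j of the matrix

the matrix is [[0, 0, 4, 3]; [0, 0, 0, 12]] (rows listed top to bottom)


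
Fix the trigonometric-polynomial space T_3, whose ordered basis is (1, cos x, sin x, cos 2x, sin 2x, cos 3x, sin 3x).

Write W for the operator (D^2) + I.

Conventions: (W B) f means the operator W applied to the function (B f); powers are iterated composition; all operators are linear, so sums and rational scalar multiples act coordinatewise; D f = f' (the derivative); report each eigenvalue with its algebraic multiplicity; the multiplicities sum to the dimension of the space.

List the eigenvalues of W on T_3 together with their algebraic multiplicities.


λ = -8 (multiplicity 2), λ = -3 (multiplicity 2), λ = 0 (multiplicity 2), λ = 1 (multiplicity 1)

image of 1: 1
image of cos x: 0
image of sin x: 0
image of cos 2x: -3cos 2x
image of sin 2x: -3sin 2x
image of cos 3x: -8cos 3x
image of sin 3x: -8sin 3x
the matrix is diagonal; its diagonal is (1, 0, 0, -3, -3, -8, -8)
for a triangular matrix the eigenvalues are the diagonal entries, with algebraic multiplicity their repetition count


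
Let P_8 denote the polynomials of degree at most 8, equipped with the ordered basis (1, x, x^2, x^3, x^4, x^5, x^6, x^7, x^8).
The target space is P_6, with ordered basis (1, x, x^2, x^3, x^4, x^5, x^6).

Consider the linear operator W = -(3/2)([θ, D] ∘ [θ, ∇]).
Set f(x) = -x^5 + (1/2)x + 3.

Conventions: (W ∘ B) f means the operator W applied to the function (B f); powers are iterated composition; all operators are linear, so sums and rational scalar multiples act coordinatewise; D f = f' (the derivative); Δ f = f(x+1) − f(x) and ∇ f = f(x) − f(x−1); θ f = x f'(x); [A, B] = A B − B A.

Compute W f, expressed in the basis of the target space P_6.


g(x) = 30x^3 - 90x^2 + 90x - 30

∇ f = -5x^4 + 10x^3 - 10x^2 + 5x - 1/2
θ ∇ f = -20x^4 + 30x^3 - 20x^2 + 5x
θ f = -5x^5 + (1/2)x
∇ θ f = -25x^4 + 50x^3 - 50x^2 + 25x - 9/2
[θ, ∇] f = 5x^4 - 20x^3 + 30x^2 - 20x + 9/2
D [θ, ∇] f = 20x^3 - 60x^2 + 60x - 20
θ D [θ, ∇] f = 60x^3 - 120x^2 + 60x
θ [θ, ∇] f = 20x^4 - 60x^3 + 60x^2 - 20x
D θ [θ, ∇] f = 80x^3 - 180x^2 + 120x - 20
[θ, D] [θ, ∇] f = -20x^3 + 60x^2 - 60x + 20
(-(3/2)([θ, D] ∘ [θ, ∇])) f = 30x^3 - 90x^2 + 90x - 30


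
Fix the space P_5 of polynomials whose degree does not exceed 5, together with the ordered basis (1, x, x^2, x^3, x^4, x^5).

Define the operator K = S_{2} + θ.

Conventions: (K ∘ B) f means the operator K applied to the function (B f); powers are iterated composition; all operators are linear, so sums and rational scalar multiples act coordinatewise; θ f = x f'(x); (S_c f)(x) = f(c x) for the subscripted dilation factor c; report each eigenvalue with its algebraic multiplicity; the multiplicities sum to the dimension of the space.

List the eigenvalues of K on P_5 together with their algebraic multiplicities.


image of 1: 1
image of x: 3x
image of x^2: 6x^2
image of x^3: 11x^3
image of x^4: 20x^4
image of x^5: 37x^5
the matrix is upper triangular; its diagonal is (1, 3, 6, 11, 20, 37)
for a triangular matrix the eigenvalues are the diagonal entries, with algebraic multiplicity their repetition count

λ = 1 (multiplicity 1), λ = 3 (multiplicity 1), λ = 6 (multiplicity 1), λ = 11 (multiplicity 1), λ = 20 (multiplicity 1), λ = 37 (multiplicity 1)


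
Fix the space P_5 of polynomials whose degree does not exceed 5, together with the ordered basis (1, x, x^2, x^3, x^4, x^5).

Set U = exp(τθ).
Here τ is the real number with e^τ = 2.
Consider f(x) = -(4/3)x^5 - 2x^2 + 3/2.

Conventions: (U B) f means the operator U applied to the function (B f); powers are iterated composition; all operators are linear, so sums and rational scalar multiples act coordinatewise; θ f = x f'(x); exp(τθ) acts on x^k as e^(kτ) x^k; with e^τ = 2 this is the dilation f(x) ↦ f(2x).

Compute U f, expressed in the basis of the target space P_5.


the result is g(x) = -(128/3)x^5 - 8x^2 + 3/2

exp(τθ) x^k = e^(kτ) x^k; with e^τ = 2 this sends x^k to 2^k x^k
x^2 ↦ 4 x^2
x^5 ↦ 32 x^5
applying this coordinatewise to f: exp(τθ) f = -(128/3)x^5 - 8x^2 + 3/2


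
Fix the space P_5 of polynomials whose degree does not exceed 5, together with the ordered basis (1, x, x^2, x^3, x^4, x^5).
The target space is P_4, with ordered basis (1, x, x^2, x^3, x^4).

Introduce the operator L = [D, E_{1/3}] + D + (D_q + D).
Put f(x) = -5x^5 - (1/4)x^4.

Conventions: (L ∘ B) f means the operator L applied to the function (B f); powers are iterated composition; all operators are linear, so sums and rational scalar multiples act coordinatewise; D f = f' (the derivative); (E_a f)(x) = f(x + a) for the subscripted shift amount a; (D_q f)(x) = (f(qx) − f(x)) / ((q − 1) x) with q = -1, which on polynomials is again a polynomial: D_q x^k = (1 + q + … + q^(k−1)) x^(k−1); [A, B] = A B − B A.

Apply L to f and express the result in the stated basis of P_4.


the image equals g(x) = -55x^4 - 2x^3

E_{1/3} f = -5x^5 - (103/12)x^4 - (53/9)x^3 - (109/54)x^2 - (28/81)x - 23/972
D E_{1/3} f = -25x^4 - (103/3)x^3 - (53/3)x^2 - (109/27)x - 28/81
D f = -25x^4 - x^3
E_{1/3} D f = -25x^4 - (103/3)x^3 - (53/3)x^2 - (109/27)x - 28/81
[D, E_{1/3}] f = 0
D f = -25x^4 - x^3
D_q f = -5x^4
D f = -25x^4 - x^3
(D_q + D) f = -30x^4 - x^3
([D, E_{1/3}] + D + (D_q + D)) f = -55x^4 - 2x^3


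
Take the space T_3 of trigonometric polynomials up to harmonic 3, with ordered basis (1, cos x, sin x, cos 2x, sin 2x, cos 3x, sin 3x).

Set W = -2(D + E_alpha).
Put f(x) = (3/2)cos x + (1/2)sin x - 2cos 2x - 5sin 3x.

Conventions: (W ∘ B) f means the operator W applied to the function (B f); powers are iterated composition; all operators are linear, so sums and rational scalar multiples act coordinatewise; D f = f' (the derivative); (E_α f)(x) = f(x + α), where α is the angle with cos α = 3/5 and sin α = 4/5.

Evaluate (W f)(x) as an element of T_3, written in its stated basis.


the image equals g(x) = -(18/5)cos x + (24/5)sin x - (28/25)cos 2x - (296/25)sin 2x + (838/25)cos 3x - (234/25)sin 3x

D f = (1/2)cos x - (3/2)sin x + 4sin 2x - 15cos 3x
E_alpha f = (13/10)cos x - (9/10)sin x + (14/25)cos 2x + (48/25)sin 2x - (44/25)cos 3x + (117/25)sin 3x
(D + E_alpha) f = (9/5)cos x - (12/5)sin x + (14/25)cos 2x + (148/25)sin 2x - (419/25)cos 3x + (117/25)sin 3x
(-2(D + E_alpha)) f = -(18/5)cos x + (24/5)sin x - (28/25)cos 2x - (296/25)sin 2x + (838/25)cos 3x - (234/25)sin 3x


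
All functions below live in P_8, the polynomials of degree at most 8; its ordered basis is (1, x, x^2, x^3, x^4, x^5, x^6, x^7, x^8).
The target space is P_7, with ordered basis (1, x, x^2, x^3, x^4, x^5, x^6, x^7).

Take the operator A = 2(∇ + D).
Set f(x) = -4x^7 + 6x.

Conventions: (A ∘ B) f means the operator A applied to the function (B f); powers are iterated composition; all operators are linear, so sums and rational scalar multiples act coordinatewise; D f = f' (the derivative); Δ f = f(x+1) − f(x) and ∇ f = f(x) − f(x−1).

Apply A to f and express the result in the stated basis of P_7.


g(x) = -112x^6 + 168x^5 - 280x^4 + 280x^3 - 168x^2 + 56x + 16

∇ f = -28x^6 + 84x^5 - 140x^4 + 140x^3 - 84x^2 + 28x + 2
D f = -28x^6 + 6
(∇ + D) f = -56x^6 + 84x^5 - 140x^4 + 140x^3 - 84x^2 + 28x + 8
(2(∇ + D)) f = -112x^6 + 168x^5 - 280x^4 + 280x^3 - 168x^2 + 56x + 16


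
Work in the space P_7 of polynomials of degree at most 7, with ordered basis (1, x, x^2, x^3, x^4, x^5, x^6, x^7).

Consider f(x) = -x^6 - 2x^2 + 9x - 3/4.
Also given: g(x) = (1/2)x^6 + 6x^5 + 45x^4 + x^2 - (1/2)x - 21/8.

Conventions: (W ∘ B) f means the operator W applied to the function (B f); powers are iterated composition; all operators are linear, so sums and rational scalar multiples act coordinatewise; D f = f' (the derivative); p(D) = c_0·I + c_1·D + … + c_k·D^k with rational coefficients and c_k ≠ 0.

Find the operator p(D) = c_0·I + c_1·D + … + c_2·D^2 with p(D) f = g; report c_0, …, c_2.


c_0 = -1/2, c_1 = -1, c_2 = -3/2

D^0 f = -x^6 - 2x^2 + 9x - 3/4
D^1 f = -6x^5 - 4x + 9
D^2 f = -30x^4 - 4
matching coefficients of g against c_0 f + c_1 Df + … from the top degree down determines the c_i
solution: c_0 = -1/2, c_1 = -1, c_2 = -3/2


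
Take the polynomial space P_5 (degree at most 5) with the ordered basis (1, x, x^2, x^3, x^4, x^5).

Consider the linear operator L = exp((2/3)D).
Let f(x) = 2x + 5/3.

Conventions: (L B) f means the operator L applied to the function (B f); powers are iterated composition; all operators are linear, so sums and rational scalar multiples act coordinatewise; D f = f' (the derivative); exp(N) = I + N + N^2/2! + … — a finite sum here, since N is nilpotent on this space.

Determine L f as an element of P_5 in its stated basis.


order-1 term: 4/3
the series for exp((2/3)D) f terminates at order 1
exp((2/3)D) f = 2x + 3

the result is g(x) = 2x + 3


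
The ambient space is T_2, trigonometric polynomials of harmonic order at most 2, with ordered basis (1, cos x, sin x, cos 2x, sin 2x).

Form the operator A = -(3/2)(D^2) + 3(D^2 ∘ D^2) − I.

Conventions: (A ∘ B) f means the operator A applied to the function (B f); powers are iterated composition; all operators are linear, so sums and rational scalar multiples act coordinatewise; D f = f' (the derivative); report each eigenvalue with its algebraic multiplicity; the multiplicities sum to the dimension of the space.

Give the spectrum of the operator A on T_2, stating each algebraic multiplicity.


image of 1: -1
image of cos x: (7/2)cos x
image of sin x: (7/2)sin x
image of cos 2x: 53cos 2x
image of sin 2x: 53sin 2x
the matrix is diagonal; its diagonal is (-1, 7/2, 7/2, 53, 53)
for a triangular matrix the eigenvalues are the diagonal entries, with algebraic multiplicity their repetition count

λ = -1 (multiplicity 1), λ = 7/2 (multiplicity 2), λ = 53 (multiplicity 2)


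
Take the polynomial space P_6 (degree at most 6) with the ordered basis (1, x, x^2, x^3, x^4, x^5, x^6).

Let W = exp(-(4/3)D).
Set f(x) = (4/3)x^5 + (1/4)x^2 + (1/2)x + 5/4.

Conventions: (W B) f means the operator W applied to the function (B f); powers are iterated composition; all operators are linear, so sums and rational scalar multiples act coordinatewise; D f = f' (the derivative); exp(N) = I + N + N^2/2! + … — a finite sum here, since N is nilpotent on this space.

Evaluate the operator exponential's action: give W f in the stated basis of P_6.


order-1 term: -(80/9)x^4 - (2/3)x - 2/3
order-2 term: (640/27)x^3 + 4/9
order-3 term: -(2560/81)x^2
order-4 term: (5120/243)x
order-5 term: -4096/729
the series for exp(-(4/3)D) f terminates at order 5
exp(-(4/3)D) f = (4/3)x^5 - (80/9)x^4 + (640/27)x^3 - (10159/324)x^2 + (10159/486)x - 13387/2916

the result is g(x) = (4/3)x^5 - (80/9)x^4 + (640/27)x^3 - (10159/324)x^2 + (10159/486)x - 13387/2916


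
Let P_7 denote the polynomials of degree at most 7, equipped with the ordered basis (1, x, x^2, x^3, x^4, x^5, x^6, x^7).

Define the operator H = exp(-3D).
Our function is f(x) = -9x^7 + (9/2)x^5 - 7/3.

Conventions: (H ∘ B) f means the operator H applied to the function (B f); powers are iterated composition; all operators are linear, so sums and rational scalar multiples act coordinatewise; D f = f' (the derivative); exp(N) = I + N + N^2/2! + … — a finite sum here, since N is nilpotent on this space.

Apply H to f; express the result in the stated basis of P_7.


the result is g(x) = -9x^7 + 189x^6 - (3393/2)x^5 + (16875/2)x^4 - 25110x^3 + 44712x^2 - (88209/2)x + 111523/6

order-1 term: 189x^6 - (135/2)x^4
order-2 term: -1701x^5 + 405x^3
order-3 term: 8505x^4 - 1215x^2
order-4 term: -25515x^3 + (3645/2)x
order-5 term: 45927x^2 - 2187/2
order-6 term: -45927x
order-7 term: 19683
the series for exp(-3D) f terminates at order 7
exp(-3D) f = -9x^7 + 189x^6 - (3393/2)x^5 + (16875/2)x^4 - 25110x^3 + 44712x^2 - (88209/2)x + 111523/6


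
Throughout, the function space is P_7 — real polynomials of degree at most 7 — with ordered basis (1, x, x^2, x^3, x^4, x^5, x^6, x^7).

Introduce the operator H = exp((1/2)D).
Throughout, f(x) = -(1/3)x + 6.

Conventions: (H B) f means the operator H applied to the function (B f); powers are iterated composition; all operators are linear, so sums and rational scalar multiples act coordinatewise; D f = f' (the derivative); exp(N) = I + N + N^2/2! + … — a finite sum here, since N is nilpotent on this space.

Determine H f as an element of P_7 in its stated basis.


g(x) = -(1/3)x + 35/6

order-1 term: -1/6
the series for exp((1/2)D) f terminates at order 1
exp((1/2)D) f = -(1/3)x + 35/6


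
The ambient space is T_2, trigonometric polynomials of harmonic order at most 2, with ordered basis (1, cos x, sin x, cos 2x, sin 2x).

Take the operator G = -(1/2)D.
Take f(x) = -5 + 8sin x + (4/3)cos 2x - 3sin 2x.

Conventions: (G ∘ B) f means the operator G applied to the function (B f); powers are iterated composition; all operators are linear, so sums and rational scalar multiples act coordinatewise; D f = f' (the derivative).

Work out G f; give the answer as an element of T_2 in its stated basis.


g(x) = -4cos x + 3cos 2x + (4/3)sin 2x

D f = 8cos x - 6cos 2x - (8/3)sin 2x
(-(1/2)D) f = -4cos x + 3cos 2x + (4/3)sin 2x


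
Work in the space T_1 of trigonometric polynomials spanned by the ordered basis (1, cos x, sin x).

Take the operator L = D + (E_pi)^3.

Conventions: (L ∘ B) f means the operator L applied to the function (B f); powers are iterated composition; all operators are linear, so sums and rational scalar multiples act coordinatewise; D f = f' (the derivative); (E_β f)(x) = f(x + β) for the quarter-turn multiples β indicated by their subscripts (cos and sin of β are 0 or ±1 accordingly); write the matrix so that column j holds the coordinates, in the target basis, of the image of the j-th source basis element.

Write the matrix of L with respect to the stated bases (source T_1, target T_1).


the matrix is [[1, 0, 0]; [0, -1, 1]; [0, -1, -1]] (rows listed top to bottom)

image of 1: 1
image of cos x: -cos x - sin x
image of sin x: cos x - sin x
each image's coordinates form column j of the matrix


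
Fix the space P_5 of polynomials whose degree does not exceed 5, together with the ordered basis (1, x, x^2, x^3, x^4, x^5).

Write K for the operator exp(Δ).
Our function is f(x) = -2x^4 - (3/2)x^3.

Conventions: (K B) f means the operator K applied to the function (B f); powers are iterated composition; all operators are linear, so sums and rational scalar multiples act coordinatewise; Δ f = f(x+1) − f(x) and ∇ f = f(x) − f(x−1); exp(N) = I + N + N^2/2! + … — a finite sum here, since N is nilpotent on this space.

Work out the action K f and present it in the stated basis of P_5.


order-1 term: -8x^3 - (33/2)x^2 - (25/2)x - 7/2
order-2 term: -12x^2 - (57/2)x - 37/2
order-3 term: -8x - 27/2
order-4 term: -2
the series for exp(Δ) f terminates at order 4
exp(Δ) f = -2x^4 - (19/2)x^3 - (57/2)x^2 - 49x - 75/2

the result is g(x) = -2x^4 - (19/2)x^3 - (57/2)x^2 - 49x - 75/2


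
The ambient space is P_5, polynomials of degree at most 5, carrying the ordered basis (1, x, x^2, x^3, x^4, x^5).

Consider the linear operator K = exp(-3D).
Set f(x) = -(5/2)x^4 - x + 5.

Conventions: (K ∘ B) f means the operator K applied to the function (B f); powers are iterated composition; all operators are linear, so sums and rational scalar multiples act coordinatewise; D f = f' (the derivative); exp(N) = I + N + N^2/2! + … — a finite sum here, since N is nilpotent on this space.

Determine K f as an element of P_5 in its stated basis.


the image equals g(x) = -(5/2)x^4 + 30x^3 - 135x^2 + 269x - 389/2

order-1 term: 30x^3 + 3
order-2 term: -135x^2
order-3 term: 270x
order-4 term: -405/2
the series for exp(-3D) f terminates at order 4
exp(-3D) f = -(5/2)x^4 + 30x^3 - 135x^2 + 269x - 389/2


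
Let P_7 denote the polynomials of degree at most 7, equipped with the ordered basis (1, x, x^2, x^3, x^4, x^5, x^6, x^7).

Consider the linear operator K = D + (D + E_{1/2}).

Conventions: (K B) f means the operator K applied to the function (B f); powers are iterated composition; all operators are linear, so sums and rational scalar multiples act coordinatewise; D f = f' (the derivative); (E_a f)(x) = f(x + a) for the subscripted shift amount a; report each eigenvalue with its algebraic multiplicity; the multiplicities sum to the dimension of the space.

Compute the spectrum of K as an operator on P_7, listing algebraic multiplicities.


image of 1: 1
image of x: x + 5/2
image of x^2: x^2 + 5x + 1/4
image of x^3: x^3 + (15/2)x^2 + (3/4)x + 1/8
image of x^4: x^4 + 10x^3 + (3/2)x^2 + (1/2)x + 1/16
image of x^5: x^5 + (25/2)x^4 + (5/2)x^3 + (5/4)x^2 + (5/16)x + 1/32
image of x^6: x^6 + 15x^5 + (15/4)x^4 + (5/2)x^3 + (15/16)x^2 + (3/16)x + 1/64
image of x^7: x^7 + (35/2)x^6 + (21/4)x^5 + (35/8)x^4 + (35/16)x^3 + (21/32)x^2 + (7/64)x + 1/128
the matrix is upper triangular; its diagonal is (1, 1, 1, 1, 1, 1, 1, 1)
for a triangular matrix the eigenvalues are the diagonal entries, with algebraic multiplicity their repetition count

λ = 1 (multiplicity 8)


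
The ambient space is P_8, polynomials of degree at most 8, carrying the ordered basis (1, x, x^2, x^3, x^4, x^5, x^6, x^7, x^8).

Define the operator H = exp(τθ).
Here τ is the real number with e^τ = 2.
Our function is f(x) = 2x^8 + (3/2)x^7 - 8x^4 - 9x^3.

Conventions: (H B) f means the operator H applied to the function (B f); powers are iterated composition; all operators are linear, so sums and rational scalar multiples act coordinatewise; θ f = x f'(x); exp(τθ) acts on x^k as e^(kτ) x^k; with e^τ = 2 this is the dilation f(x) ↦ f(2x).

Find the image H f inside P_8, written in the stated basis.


the result is g(x) = 512x^8 + 192x^7 - 128x^4 - 72x^3

exp(τθ) x^k = e^(kτ) x^k; with e^τ = 2 this sends x^k to 2^k x^k
x^3 ↦ 8 x^3
x^4 ↦ 16 x^4
x^7 ↦ 128 x^7
x^8 ↦ 256 x^8
applying this coordinatewise to f: exp(τθ) f = 512x^8 + 192x^7 - 128x^4 - 72x^3


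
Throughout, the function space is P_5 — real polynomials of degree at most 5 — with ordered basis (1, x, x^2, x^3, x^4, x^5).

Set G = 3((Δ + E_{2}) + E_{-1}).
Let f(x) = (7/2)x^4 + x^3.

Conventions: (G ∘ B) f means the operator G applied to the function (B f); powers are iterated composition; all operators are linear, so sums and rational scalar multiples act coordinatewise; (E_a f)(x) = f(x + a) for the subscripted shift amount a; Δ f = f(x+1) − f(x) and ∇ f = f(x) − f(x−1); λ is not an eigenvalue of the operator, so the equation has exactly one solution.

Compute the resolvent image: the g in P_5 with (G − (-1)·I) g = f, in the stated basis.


g(x) = (1/2)x^4 - (11/7)x^3 - (180/49)x^2 + (3966/343)x + 2559/2401

write g with unknown coordinates in the stated basis and equate coefficients in (G − (-1)·I) g = f
solving from the highest basis element down gives g = (1/2)x^4 - (11/7)x^3 - (180/49)x^2 + (3966/343)x + 2559/2401
check: G g = 3x^4 + (18/7)x^3 + (180/49)x^2 - (3966/343)x - 2559/2401
so G g − (-1)·g = (7/2)x^4 + x^3 = f ✓


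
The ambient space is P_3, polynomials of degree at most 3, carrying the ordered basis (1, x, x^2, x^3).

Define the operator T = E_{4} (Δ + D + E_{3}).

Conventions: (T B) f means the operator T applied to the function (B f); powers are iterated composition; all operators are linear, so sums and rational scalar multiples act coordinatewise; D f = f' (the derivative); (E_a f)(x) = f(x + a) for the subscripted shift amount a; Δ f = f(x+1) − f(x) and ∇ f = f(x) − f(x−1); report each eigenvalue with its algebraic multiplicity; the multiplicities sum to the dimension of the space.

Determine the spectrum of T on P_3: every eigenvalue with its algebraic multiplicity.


λ = 1 (multiplicity 4)

image of 1: 1
image of x: x + 9
image of x^2: x^2 + 18x + 66
image of x^3: x^3 + 27x^2 + 198x + 452
the matrix is upper triangular; its diagonal is (1, 1, 1, 1)
for a triangular matrix the eigenvalues are the diagonal entries, with algebraic multiplicity their repetition count


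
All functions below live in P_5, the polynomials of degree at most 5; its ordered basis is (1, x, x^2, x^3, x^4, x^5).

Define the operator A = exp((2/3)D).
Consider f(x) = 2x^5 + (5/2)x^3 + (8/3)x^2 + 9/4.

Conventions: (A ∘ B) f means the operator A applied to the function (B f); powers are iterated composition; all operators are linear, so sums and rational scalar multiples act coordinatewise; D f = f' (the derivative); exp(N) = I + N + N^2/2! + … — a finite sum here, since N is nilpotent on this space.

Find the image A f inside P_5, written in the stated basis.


order-1 term: (20/3)x^4 + 5x^2 + (32/9)x
order-2 term: (80/9)x^3 + (10/3)x + 32/27
order-3 term: (160/27)x^2 + 20/27
order-4 term: (160/81)x
order-5 term: 64/243
the series for exp((2/3)D) f terminates at order 5
exp((2/3)D) f = 2x^5 + (20/3)x^4 + (205/18)x^3 + (367/27)x^2 + (718/81)x + 4315/972

g(x) = 2x^5 + (20/3)x^4 + (205/18)x^3 + (367/27)x^2 + (718/81)x + 4315/972


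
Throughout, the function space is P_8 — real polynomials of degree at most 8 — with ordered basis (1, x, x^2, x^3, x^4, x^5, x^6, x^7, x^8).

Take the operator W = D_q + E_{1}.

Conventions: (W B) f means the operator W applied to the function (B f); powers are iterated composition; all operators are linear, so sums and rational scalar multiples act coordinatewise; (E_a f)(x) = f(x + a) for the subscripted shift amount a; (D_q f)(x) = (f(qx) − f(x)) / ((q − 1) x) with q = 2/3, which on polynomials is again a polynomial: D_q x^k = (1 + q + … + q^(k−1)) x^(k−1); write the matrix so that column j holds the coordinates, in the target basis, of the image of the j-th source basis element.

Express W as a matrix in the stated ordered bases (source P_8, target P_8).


image of 1: 1
image of x: x + 2
image of x^2: x^2 + (11/3)x + 1
image of x^3: x^3 + (46/9)x^2 + 3x + 1
image of x^4: x^4 + (173/27)x^3 + 6x^2 + 4x + 1
image of x^5: x^5 + (616/81)x^4 + 10x^3 + 10x^2 + 5x + 1
image of x^6: x^6 + (2123/243)x^5 + 15x^4 + 20x^3 + 15x^2 + 6x + 1
image of x^7: x^7 + (7162/729)x^6 + 21x^5 + 35x^4 + 35x^3 + 21x^2 + 7x + 1
image of x^8: x^8 + (23801/2187)x^7 + 28x^6 + 56x^5 + 70x^4 + 56x^3 + 28x^2 + 8x + 1
each image's coordinates form column j of the matrix

the matrix is [[1, 2, 1, 1, 1, 1, 1, 1, 1]; [0, 1, 11/3, 3, 4, 5, 6, 7, 8]; [0, 0, 1, 46/9, 6, 10, 15, 21, 28]; [0, 0, 0, 1, 173/27, 10, 20, 35, 56]; [0, 0, 0, 0, 1, 616/81, 15, 35, 70]; [0, 0, 0, 0, 0, 1, 2123/243, 21, 56]; [0, 0, 0, 0, 0, 0, 1, 7162/729, 28]; [0, 0, 0, 0, 0, 0, 0, 1, 23801/2187]; [0, 0, 0, 0, 0, 0, 0, 0, 1]] (rows listed top to bottom)


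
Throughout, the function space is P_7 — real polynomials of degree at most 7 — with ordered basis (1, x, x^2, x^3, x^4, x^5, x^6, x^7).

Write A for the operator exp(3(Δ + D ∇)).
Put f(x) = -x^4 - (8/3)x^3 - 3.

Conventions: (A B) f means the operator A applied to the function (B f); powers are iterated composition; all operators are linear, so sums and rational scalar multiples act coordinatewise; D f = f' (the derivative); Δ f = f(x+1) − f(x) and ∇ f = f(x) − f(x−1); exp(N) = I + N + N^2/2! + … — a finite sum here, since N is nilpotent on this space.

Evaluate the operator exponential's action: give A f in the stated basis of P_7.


order-1 term: -12x^3 - 78x^2 - 48x + 1
order-2 term: -54x^2 - 396x - 387
order-3 term: -108x - 558
order-4 term: -81
the series for exp(3(Δ + D ∇)) f terminates at order 4
exp(3(Δ + D ∇)) f = -x^4 - (44/3)x^3 - 132x^2 - 552x - 1028

the image equals g(x) = -x^4 - (44/3)x^3 - 132x^2 - 552x - 1028


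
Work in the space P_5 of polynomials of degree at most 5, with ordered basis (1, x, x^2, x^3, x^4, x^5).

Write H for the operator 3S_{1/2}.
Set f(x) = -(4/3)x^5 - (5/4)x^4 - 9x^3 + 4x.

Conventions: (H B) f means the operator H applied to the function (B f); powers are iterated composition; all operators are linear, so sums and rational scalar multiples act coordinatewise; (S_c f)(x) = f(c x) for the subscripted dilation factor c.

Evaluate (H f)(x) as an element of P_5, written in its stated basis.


the image equals g(x) = -(1/8)x^5 - (15/64)x^4 - (27/8)x^3 + 6x

S_{1/2} f = -(1/24)x^5 - (5/64)x^4 - (9/8)x^3 + 2x
(3S_{1/2}) f = -(1/8)x^5 - (15/64)x^4 - (27/8)x^3 + 6x


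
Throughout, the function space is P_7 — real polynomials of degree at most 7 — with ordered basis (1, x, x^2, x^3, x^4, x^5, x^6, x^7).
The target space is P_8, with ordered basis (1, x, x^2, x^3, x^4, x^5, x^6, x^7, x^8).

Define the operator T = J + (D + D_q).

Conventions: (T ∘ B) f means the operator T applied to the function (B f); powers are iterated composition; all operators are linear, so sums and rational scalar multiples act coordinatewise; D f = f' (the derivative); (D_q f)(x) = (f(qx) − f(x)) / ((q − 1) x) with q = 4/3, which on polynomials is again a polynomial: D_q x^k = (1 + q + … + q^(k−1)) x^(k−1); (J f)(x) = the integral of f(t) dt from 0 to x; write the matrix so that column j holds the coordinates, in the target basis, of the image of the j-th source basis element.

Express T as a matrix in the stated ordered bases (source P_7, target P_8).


the matrix is [[0, 2, 0, 0, 0, 0, 0, 0]; [1, 0, 13/3, 0, 0, 0, 0, 0]; [0, 1/2, 0, 64/9, 0, 0, 0, 0]; [0, 0, 1/3, 0, 283/27, 0, 0, 0]; [0, 0, 0, 1/4, 0, 1186/81, 0, 0]; [0, 0, 0, 0, 1/5, 0, 4825/243, 0]; [0, 0, 0, 0, 0, 1/6, 0, 19300/729]; [0, 0, 0, 0, 0, 0, 1/7, 0]; [0, 0, 0, 0, 0, 0, 0, 1/8]] (rows listed top to bottom)

image of 1: x
image of x: (1/2)x^2 + 2
image of x^2: (1/3)x^3 + (13/3)x
image of x^3: (1/4)x^4 + (64/9)x^2
image of x^4: (1/5)x^5 + (283/27)x^3
image of x^5: (1/6)x^6 + (1186/81)x^4
image of x^6: (1/7)x^7 + (4825/243)x^5
image of x^7: (1/8)x^8 + (19300/729)x^6
each image's coordinates form column j of the matrix


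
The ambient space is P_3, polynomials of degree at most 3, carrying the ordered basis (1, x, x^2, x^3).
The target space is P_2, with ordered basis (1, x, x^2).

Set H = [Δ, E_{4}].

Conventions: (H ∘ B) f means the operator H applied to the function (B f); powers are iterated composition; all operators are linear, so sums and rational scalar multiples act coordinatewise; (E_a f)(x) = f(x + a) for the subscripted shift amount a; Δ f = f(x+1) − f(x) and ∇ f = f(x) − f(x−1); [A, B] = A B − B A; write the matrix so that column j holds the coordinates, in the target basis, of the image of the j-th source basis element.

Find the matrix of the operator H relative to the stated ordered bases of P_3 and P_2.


the matrix is [[0, 0, 0, 0]; [0, 0, 0, 0]; [0, 0, 0, 0]] (rows listed top to bottom)

image of 1: 0
image of x: 0
image of x^2: 0
image of x^3: 0
each image's coordinates form column j of the matrix


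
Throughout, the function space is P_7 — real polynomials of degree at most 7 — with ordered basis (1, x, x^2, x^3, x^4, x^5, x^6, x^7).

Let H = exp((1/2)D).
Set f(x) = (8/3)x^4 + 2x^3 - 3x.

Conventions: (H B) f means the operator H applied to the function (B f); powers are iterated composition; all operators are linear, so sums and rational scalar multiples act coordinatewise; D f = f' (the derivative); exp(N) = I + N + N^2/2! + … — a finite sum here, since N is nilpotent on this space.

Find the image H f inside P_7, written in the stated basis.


the result is g(x) = (8/3)x^4 + (22/3)x^3 + 7x^2 - (1/6)x - 13/12

order-1 term: (16/3)x^3 + 3x^2 - 3/2
order-2 term: 4x^2 + (3/2)x
order-3 term: (4/3)x + 1/4
order-4 term: 1/6
the series for exp((1/2)D) f terminates at order 4
exp((1/2)D) f = (8/3)x^4 + (22/3)x^3 + 7x^2 - (1/6)x - 13/12


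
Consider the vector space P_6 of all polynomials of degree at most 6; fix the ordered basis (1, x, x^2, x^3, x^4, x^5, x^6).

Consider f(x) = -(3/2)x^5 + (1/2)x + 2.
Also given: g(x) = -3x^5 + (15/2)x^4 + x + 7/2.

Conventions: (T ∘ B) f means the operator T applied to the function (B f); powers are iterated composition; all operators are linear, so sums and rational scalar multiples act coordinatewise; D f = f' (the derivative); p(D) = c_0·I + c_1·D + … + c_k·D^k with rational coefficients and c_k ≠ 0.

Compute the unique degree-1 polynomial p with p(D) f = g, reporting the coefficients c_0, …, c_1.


p(D) = 2·I − D, i.e. c_0 = 2, c_1 = -1

D^0 f = -(3/2)x^5 + (1/2)x + 2
D^1 f = -(15/2)x^4 + 1/2
matching coefficients of g against c_0 f + c_1 Df + … from the top degree down determines the c_i
solution: c_0 = 2, c_1 = -1


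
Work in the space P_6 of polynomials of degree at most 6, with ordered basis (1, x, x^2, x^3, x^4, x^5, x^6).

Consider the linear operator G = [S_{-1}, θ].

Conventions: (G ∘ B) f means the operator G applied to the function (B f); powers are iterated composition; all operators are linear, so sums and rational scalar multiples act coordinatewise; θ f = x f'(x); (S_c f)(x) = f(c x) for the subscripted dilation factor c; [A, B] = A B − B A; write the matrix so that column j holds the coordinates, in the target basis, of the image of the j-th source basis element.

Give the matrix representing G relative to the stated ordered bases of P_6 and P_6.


the matrix is [[0, 0, 0, 0, 0, 0, 0]; [0, 0, 0, 0, 0, 0, 0]; [0, 0, 0, 0, 0, 0, 0]; [0, 0, 0, 0, 0, 0, 0]; [0, 0, 0, 0, 0, 0, 0]; [0, 0, 0, 0, 0, 0, 0]; [0, 0, 0, 0, 0, 0, 0]] (rows listed top to bottom)

image of 1: 0
image of x: 0
image of x^2: 0
image of x^3: 0
image of x^4: 0
image of x^5: 0
image of x^6: 0
each image's coordinates form column j of the matrix


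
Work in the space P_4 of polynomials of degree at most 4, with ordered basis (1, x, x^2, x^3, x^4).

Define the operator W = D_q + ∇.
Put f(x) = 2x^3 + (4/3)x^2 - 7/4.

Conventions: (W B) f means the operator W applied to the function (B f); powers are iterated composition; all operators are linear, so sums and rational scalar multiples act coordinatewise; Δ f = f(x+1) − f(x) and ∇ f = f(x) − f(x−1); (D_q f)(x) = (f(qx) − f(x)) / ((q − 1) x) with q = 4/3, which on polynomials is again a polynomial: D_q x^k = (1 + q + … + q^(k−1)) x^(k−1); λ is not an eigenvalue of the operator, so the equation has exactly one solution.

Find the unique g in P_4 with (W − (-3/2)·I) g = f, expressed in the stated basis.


write g with unknown coordinates in the stated basis and equate coefficients in (W − (-3/2)·I) g = f
solving from the highest basis element down gives g = (4/3)x^3 - (440/81)x^2 + (13384/729)x - 131903/4374
check: W g = (256/27)x^2 - (6692/243)x + 31700/729
so W g − (-3/2)·g = 2x^3 + (4/3)x^2 - 7/4 = f ✓

g(x) = (4/3)x^3 - (440/81)x^2 + (13384/729)x - 131903/4374


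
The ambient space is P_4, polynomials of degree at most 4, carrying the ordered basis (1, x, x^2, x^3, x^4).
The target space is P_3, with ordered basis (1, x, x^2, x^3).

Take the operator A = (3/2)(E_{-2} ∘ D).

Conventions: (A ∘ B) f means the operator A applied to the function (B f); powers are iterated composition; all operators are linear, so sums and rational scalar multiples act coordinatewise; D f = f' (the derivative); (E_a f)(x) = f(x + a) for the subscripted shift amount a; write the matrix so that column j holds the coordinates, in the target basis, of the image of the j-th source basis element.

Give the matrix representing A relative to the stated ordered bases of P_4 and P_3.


the matrix is [[0, 3/2, -6, 18, -48]; [0, 0, 3, -18, 72]; [0, 0, 0, 9/2, -36]; [0, 0, 0, 0, 6]] (rows listed top to bottom)

image of 1: 0
image of x: 3/2
image of x^2: 3x - 6
image of x^3: (9/2)x^2 - 18x + 18
image of x^4: 6x^3 - 36x^2 + 72x - 48
each image's coordinates form column j of the matrix


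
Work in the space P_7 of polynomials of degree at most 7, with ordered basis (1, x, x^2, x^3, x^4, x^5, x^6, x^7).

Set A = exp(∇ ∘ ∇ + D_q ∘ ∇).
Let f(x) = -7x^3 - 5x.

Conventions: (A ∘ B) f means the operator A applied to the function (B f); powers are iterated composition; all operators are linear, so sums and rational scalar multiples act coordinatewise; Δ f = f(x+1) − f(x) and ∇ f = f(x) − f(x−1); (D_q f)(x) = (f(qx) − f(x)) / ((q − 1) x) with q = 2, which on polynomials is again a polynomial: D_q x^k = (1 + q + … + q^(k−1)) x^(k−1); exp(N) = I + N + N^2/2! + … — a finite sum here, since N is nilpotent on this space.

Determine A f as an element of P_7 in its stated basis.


order-1 term: -105x + 63
the series for exp(∇ ∘ ∇ + D_q ∘ ∇) f terminates at order 1
exp(∇ ∘ ∇ + D_q ∘ ∇) f = -7x^3 - 110x + 63

the image equals g(x) = -7x^3 - 110x + 63


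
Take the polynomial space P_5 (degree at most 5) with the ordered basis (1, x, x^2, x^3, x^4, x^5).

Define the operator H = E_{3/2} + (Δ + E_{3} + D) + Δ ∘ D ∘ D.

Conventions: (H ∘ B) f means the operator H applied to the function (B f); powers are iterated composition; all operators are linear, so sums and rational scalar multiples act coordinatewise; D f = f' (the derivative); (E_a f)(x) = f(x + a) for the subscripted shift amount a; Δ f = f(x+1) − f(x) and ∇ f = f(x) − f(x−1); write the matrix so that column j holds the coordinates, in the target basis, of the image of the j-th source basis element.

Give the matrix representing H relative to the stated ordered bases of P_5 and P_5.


image of 1: 2
image of x: 2x + 13/2
image of x^2: 2x^2 + 13x + 49/4
image of x^3: 2x^3 + (39/2)x^2 + (147/4)x + 299/8
image of x^4: 2x^4 + 26x^3 + (147/2)x^2 + (299/2)x + 1585/16
image of x^5: 2x^5 + (65/2)x^4 + (245/2)x^3 + (1495/4)x^2 + (7925/16)x + 8691/32
each image's coordinates form column j of the matrix

the matrix is [[2, 13/2, 49/4, 299/8, 1585/16, 8691/32]; [0, 2, 13, 147/4, 299/2, 7925/16]; [0, 0, 2, 39/2, 147/2, 1495/4]; [0, 0, 0, 2, 26, 245/2]; [0, 0, 0, 0, 2, 65/2]; [0, 0, 0, 0, 0, 2]] (rows listed top to bottom)


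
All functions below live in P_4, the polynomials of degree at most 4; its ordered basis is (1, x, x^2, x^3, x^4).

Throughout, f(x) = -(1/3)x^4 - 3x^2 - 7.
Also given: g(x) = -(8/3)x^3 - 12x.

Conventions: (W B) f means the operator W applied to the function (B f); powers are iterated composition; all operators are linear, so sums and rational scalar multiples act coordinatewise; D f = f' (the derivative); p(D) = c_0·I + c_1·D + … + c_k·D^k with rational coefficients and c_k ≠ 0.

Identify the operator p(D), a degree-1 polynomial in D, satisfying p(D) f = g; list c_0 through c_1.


D^0 f = -(1/3)x^4 - 3x^2 - 7
D^1 f = -(4/3)x^3 - 6x
matching coefficients of g against c_0 f + c_1 Df + … from the top degree down determines the c_i
solution: c_0 = 0, c_1 = 2

p(D) = 2·D, i.e. c_0 = 0, c_1 = 2


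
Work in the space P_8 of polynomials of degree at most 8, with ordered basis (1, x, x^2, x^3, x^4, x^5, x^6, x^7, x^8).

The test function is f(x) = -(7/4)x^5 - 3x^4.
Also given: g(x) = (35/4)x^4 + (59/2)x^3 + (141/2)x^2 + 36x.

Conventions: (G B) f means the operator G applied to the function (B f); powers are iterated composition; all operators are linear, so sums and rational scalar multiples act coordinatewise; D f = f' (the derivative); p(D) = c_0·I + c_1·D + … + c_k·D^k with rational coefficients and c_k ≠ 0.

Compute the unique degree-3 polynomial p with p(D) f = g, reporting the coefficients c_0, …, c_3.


D^0 f = -(7/4)x^5 - 3x^4
D^1 f = -(35/4)x^4 - 12x^3
D^2 f = -35x^3 - 36x^2
D^3 f = -105x^2 - 72x
matching coefficients of g against c_0 f + c_1 Df + … from the top degree down determines the c_i
solution: c_0 = 0, c_1 = -1, c_2 = -1/2, c_3 = -1/2

p(D) = -D − (1/2)·D^2 − (1/2)·D^3, i.e. c_0 = 0, c_1 = -1, c_2 = -1/2, c_3 = -1/2


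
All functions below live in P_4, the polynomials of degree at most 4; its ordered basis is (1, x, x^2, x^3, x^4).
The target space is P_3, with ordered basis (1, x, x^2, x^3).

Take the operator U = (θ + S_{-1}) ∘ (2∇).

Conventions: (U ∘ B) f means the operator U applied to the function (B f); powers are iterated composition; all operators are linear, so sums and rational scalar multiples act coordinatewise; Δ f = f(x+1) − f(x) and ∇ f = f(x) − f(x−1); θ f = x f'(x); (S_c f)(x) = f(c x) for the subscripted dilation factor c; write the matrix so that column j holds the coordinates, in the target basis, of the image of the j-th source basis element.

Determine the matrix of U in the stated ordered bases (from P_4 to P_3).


the matrix is [[0, 2, -2, 2, -2]; [0, 0, 0, 0, 0]; [0, 0, 0, 18, -36]; [0, 0, 0, 0, 16]] (rows listed top to bottom)

image of 1: 0
image of x: 2
image of x^2: -2
image of x^3: 18x^2 + 2
image of x^4: 16x^3 - 36x^2 - 2
each image's coordinates form column j of the matrix


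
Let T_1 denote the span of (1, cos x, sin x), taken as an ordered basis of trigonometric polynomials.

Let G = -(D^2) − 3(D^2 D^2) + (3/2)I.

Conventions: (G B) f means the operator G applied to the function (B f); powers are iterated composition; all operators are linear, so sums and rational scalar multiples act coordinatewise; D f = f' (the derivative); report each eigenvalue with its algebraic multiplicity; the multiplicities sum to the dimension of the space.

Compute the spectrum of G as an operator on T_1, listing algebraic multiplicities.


λ = -1/2 (multiplicity 2), λ = 3/2 (multiplicity 1)

image of 1: 3/2
image of cos x: -(1/2)cos x
image of sin x: -(1/2)sin x
the matrix is diagonal; its diagonal is (3/2, -1/2, -1/2)
for a triangular matrix the eigenvalues are the diagonal entries, with algebraic multiplicity their repetition count
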